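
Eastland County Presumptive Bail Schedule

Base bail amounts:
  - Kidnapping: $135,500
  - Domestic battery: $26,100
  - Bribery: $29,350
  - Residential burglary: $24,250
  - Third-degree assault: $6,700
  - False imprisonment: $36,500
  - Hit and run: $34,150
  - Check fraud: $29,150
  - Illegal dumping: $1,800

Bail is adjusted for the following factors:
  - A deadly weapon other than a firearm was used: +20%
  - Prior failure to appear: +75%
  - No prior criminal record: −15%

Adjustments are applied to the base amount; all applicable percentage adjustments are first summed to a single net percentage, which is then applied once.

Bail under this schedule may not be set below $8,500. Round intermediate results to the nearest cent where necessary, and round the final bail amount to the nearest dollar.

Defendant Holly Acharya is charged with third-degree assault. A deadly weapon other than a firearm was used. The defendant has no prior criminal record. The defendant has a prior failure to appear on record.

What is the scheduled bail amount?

Base amounts from the schedule: third-degree assault $6,700.
Single charge. Combined base = $6,700.
Net percentage adjustment: +20% +75% −15% = +80%. $6,700 × 1.8 = $12,060.
$12,060 is at or above the $8,500 minimum.

$12,060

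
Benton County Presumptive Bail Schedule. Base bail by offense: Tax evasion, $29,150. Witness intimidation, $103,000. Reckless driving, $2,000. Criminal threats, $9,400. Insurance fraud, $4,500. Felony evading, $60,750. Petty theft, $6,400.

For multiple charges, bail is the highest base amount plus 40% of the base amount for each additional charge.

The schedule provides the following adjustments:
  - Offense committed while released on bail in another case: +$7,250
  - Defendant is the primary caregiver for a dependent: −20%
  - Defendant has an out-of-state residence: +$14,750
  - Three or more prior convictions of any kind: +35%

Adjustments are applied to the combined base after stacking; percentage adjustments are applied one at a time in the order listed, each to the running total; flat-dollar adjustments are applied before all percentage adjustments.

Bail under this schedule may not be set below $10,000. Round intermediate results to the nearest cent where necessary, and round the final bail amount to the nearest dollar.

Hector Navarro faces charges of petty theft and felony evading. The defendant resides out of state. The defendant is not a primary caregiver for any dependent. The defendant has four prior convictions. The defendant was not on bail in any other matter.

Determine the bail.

Base amounts from the schedule: petty theft $6,400; felony evading $60,750.
Stacking rule: highest base plus 40% of each additional charge. Highest is felony evading at $60,750. Additional: $6,400 × 40% = $2,560. Combined base = $60,750 + $2,560 = $63,310.
Defendant has an out-of-state residence (+$14,750 flat): $63,310 + $14,750 = $78,060.
Three or more prior convictions of any kind (+35%): $78,060 × 1.35 = $105,381.
$105,381 is at or above the $10,000 minimum.

$105,381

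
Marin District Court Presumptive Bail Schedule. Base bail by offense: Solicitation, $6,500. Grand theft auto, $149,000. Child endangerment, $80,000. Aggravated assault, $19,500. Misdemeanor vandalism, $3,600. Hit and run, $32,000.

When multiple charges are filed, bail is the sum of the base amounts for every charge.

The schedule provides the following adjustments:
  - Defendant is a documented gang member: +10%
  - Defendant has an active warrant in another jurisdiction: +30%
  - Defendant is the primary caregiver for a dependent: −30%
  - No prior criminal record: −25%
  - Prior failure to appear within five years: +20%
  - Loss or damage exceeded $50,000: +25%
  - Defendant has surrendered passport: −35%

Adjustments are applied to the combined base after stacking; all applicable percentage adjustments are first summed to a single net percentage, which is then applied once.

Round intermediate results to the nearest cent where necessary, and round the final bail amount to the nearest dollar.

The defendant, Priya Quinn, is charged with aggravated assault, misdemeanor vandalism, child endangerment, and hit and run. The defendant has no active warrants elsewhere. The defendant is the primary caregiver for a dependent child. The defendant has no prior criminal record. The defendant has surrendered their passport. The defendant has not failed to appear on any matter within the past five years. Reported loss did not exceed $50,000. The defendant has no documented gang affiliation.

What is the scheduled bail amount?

Base amounts from the schedule: aggravated assault $19,500; misdemeanor vandalism $3,600; child endangerment $80,000; hit and run $32,000.
Stacking rule: sum of all bases. $19,500 + $3,600 + $80,000 + $32,000 = $135,100.
Net percentage adjustment: −30% −25% −35% = −90%. $135,100 × 0.1 = $13,510.

$13,510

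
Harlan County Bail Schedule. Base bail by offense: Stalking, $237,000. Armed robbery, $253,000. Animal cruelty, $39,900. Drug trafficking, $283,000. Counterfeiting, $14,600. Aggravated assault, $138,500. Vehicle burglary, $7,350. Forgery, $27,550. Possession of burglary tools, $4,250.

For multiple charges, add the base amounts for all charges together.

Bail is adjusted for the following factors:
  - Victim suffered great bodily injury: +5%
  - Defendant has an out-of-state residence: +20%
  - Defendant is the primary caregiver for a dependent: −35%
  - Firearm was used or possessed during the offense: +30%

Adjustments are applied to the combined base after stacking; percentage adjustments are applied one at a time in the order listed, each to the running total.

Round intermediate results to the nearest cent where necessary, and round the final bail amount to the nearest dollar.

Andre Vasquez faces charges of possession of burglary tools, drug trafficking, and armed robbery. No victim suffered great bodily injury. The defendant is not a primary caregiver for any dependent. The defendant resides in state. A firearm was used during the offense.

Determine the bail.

Base amounts from the schedule: possession of burglary tools $4,250; drug trafficking $283,000; armed robbery $253,000.
Stacking rule: sum of all bases. $4,250 + $283,000 + $253,000 = $540,250.
Firearm was used or possessed during the offense (+30%): $540,250 × 1.3 = $702,325.

$702,325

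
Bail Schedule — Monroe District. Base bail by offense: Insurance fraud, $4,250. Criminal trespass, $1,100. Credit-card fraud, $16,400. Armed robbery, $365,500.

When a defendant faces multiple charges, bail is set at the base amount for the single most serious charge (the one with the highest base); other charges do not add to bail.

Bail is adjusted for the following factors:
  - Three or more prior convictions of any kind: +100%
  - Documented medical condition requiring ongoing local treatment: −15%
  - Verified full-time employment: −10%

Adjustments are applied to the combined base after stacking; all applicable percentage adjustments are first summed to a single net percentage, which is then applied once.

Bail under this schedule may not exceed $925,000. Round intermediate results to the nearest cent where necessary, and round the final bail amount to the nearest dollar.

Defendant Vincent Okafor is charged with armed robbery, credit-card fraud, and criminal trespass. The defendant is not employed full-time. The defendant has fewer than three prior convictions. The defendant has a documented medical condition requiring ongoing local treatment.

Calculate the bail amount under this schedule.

$310,675

Base amounts from the schedule: armed robbery $365,500; credit-card fraud $16,400; criminal trespass $1,100.
Stacking rule: use the highest base only. Highest is armed robbery at $365,500. Combined base = $365,500.
Documented medical condition requiring ongoing local treatment (−15%): $365,500 × 0.85 = $310,675.
$310,675 is within the $925,000 maximum.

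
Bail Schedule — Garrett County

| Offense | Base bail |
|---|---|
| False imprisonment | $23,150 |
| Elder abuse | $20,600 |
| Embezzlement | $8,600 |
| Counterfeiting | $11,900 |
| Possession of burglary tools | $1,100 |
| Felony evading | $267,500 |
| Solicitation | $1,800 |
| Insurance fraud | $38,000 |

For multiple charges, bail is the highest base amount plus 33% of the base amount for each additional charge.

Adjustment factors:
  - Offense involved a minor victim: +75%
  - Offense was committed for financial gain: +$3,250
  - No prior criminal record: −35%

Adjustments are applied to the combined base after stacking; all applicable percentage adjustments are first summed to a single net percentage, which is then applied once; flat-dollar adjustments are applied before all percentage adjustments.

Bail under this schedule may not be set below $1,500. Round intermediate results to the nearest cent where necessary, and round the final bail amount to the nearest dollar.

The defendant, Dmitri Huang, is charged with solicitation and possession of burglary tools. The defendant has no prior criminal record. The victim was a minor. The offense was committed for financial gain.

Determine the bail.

$7,578

Base amounts from the schedule: solicitation $1,800; possession of burglary tools $1,100.
Stacking rule: highest base plus 33% of each additional charge. Highest is solicitation at $1,800. Additional: $1,100 × 33% = $363. Combined base = $1,800 + $363 = $2,163.
Offense was committed for financial gain (+$3,250 flat): $2,163 + $3,250 = $5,413.
Net percentage adjustment: +75% −35% = +40%. $5,413 × 1.4 = $7,578.20.
$7,578.20 is at or above the $1,500 minimum.
Rounded to the nearest dollar: $7,578.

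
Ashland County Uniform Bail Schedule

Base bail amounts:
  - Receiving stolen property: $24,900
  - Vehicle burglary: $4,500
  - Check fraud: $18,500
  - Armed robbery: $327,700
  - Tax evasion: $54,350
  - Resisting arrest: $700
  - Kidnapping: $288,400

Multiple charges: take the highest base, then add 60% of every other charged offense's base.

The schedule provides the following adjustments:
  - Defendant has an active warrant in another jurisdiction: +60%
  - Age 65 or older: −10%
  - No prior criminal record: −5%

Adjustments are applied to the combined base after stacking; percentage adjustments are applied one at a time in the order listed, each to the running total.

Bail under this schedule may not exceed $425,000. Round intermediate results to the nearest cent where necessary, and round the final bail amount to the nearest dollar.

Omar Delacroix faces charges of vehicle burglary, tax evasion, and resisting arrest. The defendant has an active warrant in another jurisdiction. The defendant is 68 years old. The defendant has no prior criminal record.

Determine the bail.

Base amounts from the schedule: vehicle burglary $4,500; tax evasion $54,350; resisting arrest $700.
Stacking rule: highest base plus 60% of each additional charge. Highest is tax evasion at $54,350. Additional: $4,500 × 60% = $2,700; $700 × 60% = $420. Combined base = $54,350 + $3,120 = $57,470.
Defendant has an active warrant in another jurisdiction (+60%): $57,470 × 1.6 = $91,952.
Age 65 or older (−10%): $91,952 × 0.9 = $82,756.80.
No prior criminal record (−5%): $82,756.80 × 0.95 = $78,618.96.
$78,618.96 is within the $425,000 maximum.
Rounded to the nearest dollar: $78,619.

$78,619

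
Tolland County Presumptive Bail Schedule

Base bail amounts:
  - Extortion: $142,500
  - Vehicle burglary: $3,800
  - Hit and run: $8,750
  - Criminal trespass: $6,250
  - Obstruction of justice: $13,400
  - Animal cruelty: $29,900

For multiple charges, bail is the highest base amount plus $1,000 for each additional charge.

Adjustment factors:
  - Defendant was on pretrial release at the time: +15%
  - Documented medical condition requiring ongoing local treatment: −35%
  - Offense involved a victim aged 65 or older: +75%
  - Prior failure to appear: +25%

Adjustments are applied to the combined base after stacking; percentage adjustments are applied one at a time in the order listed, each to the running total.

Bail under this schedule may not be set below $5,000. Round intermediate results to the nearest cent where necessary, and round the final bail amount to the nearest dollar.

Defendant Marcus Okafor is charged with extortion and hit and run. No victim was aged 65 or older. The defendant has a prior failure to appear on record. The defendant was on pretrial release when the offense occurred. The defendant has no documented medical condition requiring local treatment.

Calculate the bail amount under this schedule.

$206,281

Base amounts from the schedule: extortion $142,500; hit and run $8,750.
Stacking rule: highest base plus $1,000 per additional charge. Highest is extortion at $142,500; 1 additional charge → +$1,000. Combined base = $143,500.
Defendant was on pretrial release at the time (+15%): $143,500 × 1.15 = $165,025.
Prior failure to appear (+25%): $165,025 × 1.25 = $206,281.25.
$206,281.25 is at or above the $5,000 minimum.
Rounded to the nearest dollar: $206,281.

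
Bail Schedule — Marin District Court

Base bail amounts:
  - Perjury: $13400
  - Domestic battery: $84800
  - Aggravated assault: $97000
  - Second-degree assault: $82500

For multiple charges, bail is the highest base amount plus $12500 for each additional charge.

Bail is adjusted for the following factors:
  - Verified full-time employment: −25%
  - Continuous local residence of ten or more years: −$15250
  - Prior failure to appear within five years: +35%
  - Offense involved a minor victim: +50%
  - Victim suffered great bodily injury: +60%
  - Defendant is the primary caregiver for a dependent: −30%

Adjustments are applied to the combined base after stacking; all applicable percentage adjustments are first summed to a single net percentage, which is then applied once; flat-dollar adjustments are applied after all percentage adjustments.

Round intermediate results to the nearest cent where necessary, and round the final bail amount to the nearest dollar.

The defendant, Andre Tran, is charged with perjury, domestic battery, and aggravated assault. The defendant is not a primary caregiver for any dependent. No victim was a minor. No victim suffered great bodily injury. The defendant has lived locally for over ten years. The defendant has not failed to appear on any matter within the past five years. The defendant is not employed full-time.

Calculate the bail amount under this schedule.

Base amounts from the schedule: perjury $13400; domestic battery $84800; aggravated assault $97000.
Stacking rule: highest base plus $12500 per additional charge. Highest is aggravated assault at $97000; 2 additional charges → +$25000. Combined base = $122000.
Continuous local residence of ten or more years (−$15250 flat): $122000 − $15250 = $106750.

$106750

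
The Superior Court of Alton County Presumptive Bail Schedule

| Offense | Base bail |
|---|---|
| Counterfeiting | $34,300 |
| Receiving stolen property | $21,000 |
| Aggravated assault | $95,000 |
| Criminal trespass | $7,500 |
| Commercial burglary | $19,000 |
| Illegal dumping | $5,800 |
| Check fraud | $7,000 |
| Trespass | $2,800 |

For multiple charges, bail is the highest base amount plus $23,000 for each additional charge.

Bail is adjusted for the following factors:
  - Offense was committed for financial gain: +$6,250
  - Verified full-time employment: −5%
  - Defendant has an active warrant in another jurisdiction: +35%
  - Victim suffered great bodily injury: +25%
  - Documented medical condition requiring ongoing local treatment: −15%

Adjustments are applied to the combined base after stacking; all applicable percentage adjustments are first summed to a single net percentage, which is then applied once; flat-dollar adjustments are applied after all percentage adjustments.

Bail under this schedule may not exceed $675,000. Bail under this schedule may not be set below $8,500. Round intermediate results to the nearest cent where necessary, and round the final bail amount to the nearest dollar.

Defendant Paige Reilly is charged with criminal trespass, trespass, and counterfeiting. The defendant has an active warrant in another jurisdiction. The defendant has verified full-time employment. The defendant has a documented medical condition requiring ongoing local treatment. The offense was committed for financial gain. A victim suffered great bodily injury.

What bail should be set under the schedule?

$118,670

Base amounts from the schedule: criminal trespass $7,500; trespass $2,800; counterfeiting $34,300.
Stacking rule: highest base plus $23,000 per additional charge. Highest is counterfeiting at $34,300; 2 additional charges → +$46,000. Combined base = $80,300.
Net percentage adjustment: −5% +35% +25% −15% = +40%. $80,300 × 1.4 = $112,420.
Offense was committed for financial gain (+$6,250 flat): $112,420 + $6,250 = $118,670.
$118,670 is within the $675,000 maximum.
$118,670 is at or above the $8,500 minimum.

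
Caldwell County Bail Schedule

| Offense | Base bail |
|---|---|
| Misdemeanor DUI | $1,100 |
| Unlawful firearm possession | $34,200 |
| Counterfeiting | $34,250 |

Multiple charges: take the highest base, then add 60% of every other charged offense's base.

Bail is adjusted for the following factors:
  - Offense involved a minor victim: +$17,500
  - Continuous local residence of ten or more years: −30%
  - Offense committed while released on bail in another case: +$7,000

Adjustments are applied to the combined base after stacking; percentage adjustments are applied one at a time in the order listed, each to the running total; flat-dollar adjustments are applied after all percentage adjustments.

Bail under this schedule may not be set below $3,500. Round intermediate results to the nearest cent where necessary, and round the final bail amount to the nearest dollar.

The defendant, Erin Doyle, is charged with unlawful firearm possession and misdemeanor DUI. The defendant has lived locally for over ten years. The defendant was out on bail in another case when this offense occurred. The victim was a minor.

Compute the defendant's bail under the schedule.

Base amounts from the schedule: unlawful firearm possession $34,200; misdemeanor DUI $1,100.
Stacking rule: highest base plus 60% of each additional charge. Highest is unlawful firearm possession at $34,200. Additional: $1,100 × 60% = $660. Combined base = $34,200 + $660 = $34,860.
Continuous local residence of ten or more years (−30%): $34,860 × 0.7 = $24,402.
Offense involved a minor victim (+$17,500 flat): $24,402 + $17,500 = $41,902.
Offense committed while released on bail in another case (+$7,000 flat): $41,902 + $7,000 = $48,902.
$48,902 is at or above the $3,500 minimum.

$48,902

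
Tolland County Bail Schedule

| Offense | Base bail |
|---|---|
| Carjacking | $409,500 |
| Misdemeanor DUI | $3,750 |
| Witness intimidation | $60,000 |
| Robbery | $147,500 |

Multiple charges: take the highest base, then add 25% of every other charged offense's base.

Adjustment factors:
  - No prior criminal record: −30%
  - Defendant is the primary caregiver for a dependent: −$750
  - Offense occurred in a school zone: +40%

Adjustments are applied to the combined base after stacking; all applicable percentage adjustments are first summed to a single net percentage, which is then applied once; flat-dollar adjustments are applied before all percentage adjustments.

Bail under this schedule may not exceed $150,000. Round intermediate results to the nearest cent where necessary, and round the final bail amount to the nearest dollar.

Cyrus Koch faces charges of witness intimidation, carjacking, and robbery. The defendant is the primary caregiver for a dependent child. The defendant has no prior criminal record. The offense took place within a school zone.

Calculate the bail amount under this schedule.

$150,000

Base amounts from the schedule: witness intimidation $60,000; carjacking $409,500; robbery $147,500.
Stacking rule: highest base plus 25% of each additional charge. Highest is carjacking at $409,500. Additional: $60,000 × 25% = $15,000; $147,500 × 25% = $36,875. Combined base = $409,500 + $51,875 = $461,375.
Defendant is the primary caregiver for a dependent (−$750 flat): $461,375 − $750 = $460,625.
Net percentage adjustment: −30% +40% = +10%. $460,625 × 1.1 = $506,687.50.
Result $506,687.50 exceeds the maximum of $150,000; bail is capped at $150,000.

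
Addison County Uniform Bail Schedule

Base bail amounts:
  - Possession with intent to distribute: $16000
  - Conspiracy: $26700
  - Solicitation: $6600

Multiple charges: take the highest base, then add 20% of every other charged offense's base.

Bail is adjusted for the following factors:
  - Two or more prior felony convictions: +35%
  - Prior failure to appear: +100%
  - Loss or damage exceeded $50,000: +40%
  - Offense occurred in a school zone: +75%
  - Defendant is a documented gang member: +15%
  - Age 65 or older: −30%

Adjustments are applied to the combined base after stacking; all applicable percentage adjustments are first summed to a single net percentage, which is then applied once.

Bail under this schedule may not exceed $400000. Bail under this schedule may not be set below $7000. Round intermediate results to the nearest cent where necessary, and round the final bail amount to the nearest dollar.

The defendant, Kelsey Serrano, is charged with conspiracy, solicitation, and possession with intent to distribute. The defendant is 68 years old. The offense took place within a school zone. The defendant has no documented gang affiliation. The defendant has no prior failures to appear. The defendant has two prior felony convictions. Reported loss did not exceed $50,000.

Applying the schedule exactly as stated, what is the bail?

$56196

Base amounts from the schedule: conspiracy $26700; solicitation $6600; possession with intent to distribute $16000.
Stacking rule: highest base plus 20% of each additional charge. Highest is conspiracy at $26700. Additional: $6600 × 20% = $1320; $16000 × 20% = $3200. Combined base = $26700 + $4520 = $31220.
Net percentage adjustment: +35% +75% −30% = +80%. $31220 × 1.8 = $56196.
$56196 is within the $400000 maximum.
$56196 is at or above the $7000 minimum.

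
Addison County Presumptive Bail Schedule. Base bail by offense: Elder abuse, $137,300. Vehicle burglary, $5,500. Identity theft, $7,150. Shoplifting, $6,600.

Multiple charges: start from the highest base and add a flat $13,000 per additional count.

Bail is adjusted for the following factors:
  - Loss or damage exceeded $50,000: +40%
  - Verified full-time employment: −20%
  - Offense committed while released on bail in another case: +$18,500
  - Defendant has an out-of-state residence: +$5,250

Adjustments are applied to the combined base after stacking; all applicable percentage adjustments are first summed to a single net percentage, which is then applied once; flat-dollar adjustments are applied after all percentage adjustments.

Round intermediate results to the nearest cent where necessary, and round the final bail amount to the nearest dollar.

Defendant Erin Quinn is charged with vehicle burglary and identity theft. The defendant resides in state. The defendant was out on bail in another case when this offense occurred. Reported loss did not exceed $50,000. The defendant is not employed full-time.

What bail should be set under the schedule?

Base amounts from the schedule: vehicle burglary $5,500; identity theft $7,150.
Stacking rule: highest base plus $13,000 per additional charge. Highest is identity theft at $7,150; 1 additional charge → +$13,000. Combined base = $20,150.
Offense committed while released on bail in another case (+$18,500 flat): $20,150 + $18,500 = $38,650.

$38,650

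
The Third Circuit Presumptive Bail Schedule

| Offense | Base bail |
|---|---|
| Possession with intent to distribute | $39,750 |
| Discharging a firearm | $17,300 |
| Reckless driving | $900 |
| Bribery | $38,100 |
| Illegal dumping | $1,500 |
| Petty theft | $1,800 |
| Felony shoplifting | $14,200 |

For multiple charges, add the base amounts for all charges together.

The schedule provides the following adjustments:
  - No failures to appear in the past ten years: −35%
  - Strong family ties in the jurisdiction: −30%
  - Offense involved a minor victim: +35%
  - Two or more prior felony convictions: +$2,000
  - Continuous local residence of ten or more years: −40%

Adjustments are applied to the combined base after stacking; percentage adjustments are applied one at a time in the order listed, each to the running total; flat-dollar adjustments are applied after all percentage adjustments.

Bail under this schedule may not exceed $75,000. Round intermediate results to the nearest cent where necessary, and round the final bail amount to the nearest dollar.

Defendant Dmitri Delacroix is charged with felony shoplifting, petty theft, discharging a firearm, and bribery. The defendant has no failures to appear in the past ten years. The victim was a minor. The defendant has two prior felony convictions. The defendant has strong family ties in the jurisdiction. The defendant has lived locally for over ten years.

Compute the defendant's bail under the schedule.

Base amounts from the schedule: felony shoplifting $14,200; petty theft $1,800; discharging a firearm $17,300; bribery $38,100.
Stacking rule: sum of all bases. $14,200 + $1,800 + $17,300 + $38,100 = $71,400.
No failures to appear in the past ten years (−35%): $71,400 × 0.65 = $46,410.
Strong family ties in the jurisdiction (−30%): $46,410 × 0.7 = $32,487.
Offense involved a minor victim (+35%): $32,487 × 1.35 = $43,857.45.
Continuous local residence of ten or more years (−40%): $43,857.45 × 0.6 = $26,314.47.
Two or more prior felony convictions (+$2,000 flat): $26,314.47 + $2,000 = $28,314.47.
$28,314.47 is within the $75,000 maximum.
Rounded to the nearest dollar: $28,314.

$28,314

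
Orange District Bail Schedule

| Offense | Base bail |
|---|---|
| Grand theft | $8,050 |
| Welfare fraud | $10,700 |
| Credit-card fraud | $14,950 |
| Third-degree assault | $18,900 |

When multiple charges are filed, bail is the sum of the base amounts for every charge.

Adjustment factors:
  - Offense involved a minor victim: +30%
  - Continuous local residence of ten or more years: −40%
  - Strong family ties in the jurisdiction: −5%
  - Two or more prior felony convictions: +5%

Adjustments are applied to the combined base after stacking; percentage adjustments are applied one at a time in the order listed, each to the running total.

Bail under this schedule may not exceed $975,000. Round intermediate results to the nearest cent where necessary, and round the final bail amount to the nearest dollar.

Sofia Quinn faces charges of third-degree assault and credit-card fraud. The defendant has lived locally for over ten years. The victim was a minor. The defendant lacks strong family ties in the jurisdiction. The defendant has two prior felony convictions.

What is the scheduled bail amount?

Base amounts from the schedule: third-degree assault $18,900; credit-card fraud $14,950.
Stacking rule: sum of all bases. $18,900 + $14,950 = $33,850.
Offense involved a minor victim (+30%): $33,850 × 1.3 = $44,005.
Continuous local residence of ten or more years (−40%): $44,005 × 0.6 = $26,403.
Two or more prior felony convictions (+5%): $26,403 × 1.05 = $27,723.15.
$27,723.15 is within the $975,000 maximum.
Rounded to the nearest dollar: $27,723.

$27,723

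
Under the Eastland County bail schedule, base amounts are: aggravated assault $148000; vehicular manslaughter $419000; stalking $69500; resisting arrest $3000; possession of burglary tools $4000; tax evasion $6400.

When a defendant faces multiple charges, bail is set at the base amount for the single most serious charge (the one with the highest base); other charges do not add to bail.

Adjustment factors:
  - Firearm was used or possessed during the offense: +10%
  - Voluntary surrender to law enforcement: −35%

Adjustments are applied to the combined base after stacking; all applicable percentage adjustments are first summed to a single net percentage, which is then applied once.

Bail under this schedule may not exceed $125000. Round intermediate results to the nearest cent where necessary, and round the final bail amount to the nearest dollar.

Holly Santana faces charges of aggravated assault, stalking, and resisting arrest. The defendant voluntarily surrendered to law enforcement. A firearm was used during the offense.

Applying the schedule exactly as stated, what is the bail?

Base amounts from the schedule: aggravated assault $148000; stalking $69500; resisting arrest $3000.
Stacking rule: use the highest base only. Highest is aggravated assault at $148000. Combined base = $148000.
Net percentage adjustment: +10% −35% = −25%. $148000 × 0.75 = $111000.
$111000 is within the $125000 maximum.

$111000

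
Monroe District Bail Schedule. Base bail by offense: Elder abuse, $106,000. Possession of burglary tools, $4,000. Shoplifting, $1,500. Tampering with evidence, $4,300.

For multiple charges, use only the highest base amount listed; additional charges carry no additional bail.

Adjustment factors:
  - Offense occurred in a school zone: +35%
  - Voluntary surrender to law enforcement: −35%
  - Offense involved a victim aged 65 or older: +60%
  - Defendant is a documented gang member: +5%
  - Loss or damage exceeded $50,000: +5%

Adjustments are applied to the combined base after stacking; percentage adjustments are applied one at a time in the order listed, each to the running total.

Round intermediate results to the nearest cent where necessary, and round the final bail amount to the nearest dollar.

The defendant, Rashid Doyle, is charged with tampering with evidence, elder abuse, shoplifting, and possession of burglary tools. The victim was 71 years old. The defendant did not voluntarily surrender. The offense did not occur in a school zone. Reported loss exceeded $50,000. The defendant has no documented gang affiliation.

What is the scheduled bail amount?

Base amounts from the schedule: tampering with evidence $4,300; elder abuse $106,000; shoplifting $1,500; possession of burglary tools $4,000.
Stacking rule: use the highest base only. Highest is elder abuse at $106,000. Combined base = $106,000.
Offense involved a victim aged 65 or older (+60%): $106,000 × 1.6 = $169,600.
Loss or damage exceeded $50,000 (+5%): $169,600 × 1.05 = $178,080.

$178,080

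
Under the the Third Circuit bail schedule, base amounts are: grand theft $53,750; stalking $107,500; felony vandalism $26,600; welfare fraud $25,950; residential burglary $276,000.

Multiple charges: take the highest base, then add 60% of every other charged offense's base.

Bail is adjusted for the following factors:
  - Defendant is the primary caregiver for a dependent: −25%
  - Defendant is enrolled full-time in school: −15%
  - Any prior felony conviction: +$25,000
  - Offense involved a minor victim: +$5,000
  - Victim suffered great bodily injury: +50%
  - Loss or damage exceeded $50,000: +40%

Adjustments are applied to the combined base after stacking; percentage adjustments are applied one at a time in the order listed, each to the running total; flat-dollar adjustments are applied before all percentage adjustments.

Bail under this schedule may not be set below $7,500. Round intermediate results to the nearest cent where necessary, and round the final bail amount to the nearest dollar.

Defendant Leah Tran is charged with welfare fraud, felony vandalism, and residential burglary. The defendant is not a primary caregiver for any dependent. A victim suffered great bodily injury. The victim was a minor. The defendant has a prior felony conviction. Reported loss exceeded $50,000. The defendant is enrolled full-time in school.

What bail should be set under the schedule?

$602,491

Base amounts from the schedule: welfare fraud $25,950; felony vandalism $26,600; residential burglary $276,000.
Stacking rule: highest base plus 60% of each additional charge. Highest is residential burglary at $276,000. Additional: $25,950 × 60% = $15,570; $26,600 × 60% = $15,960. Combined base = $276,000 + $31,530 = $307,530.
Any prior felony conviction (+$25,000 flat): $307,530 + $25,000 = $332,530.
Offense involved a minor victim (+$5,000 flat): $332,530 + $5,000 = $337,530.
Defendant is enrolled full-time in school (−15%): $337,530 × 0.85 = $286,900.50.
Victim suffered great bodily injury (+50%): $286,900.50 × 1.5 = $430,350.75.
Loss or damage exceeded $50,000 (+40%): $430,350.75 × 1.4 = $602,491.05.
$602,491.05 is at or above the $7,500 minimum.
Rounded to the nearest dollar: $602,491.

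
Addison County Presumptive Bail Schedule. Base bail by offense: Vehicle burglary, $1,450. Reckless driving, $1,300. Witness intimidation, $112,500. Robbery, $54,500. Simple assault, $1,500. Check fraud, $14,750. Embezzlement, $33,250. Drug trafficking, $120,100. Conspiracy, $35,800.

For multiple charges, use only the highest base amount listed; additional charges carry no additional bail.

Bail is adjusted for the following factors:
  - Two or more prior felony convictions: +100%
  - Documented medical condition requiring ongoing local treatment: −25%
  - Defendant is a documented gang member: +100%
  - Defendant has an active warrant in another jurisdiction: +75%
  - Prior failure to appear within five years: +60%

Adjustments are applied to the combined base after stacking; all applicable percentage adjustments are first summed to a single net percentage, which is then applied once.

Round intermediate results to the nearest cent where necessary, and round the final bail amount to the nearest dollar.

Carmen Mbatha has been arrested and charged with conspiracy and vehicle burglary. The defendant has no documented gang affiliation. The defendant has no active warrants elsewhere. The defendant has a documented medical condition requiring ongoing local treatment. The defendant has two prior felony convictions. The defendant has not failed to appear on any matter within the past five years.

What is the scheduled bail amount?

Base amounts from the schedule: conspiracy $35,800; vehicle burglary $1,450.
Stacking rule: use the highest base only. Highest is conspiracy at $35,800. Combined base = $35,800.
Net percentage adjustment: +100% −25% = +75%. $35,800 × 1.75 = $62,650.

$62,650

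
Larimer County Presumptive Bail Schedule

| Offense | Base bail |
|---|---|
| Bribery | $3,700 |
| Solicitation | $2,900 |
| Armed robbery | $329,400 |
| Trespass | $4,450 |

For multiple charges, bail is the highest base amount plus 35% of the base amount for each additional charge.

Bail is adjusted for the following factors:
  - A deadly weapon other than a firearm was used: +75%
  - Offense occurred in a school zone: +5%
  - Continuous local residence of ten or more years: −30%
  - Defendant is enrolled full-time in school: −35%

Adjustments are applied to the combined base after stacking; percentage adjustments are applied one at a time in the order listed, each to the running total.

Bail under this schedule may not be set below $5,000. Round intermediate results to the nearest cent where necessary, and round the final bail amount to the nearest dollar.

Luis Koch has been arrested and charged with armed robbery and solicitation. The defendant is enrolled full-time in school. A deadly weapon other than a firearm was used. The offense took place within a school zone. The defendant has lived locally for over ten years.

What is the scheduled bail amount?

$276,248

Base amounts from the schedule: armed robbery $329,400; solicitation $2,900.
Stacking rule: highest base plus 35% of each additional charge. Highest is armed robbery at $329,400. Additional: $2,900 × 35% = $1,015. Combined base = $329,400 + $1,015 = $330,415.
A deadly weapon other than a firearm was used (+75%): $330,415 × 1.75 = $578,226.25.
Offense occurred in a school zone (+5%): $578,226.25 × 1.05 = $607,137.56.
Continuous local residence of ten or more years (−30%): $607,137.56 × 0.7 = $424,996.29.
Defendant is enrolled full-time in school (−35%): $424,996.29 × 0.65 = $276,247.59.
$276,247.59 is at or above the $5,000 minimum.
Rounded to the nearest dollar: $276,248.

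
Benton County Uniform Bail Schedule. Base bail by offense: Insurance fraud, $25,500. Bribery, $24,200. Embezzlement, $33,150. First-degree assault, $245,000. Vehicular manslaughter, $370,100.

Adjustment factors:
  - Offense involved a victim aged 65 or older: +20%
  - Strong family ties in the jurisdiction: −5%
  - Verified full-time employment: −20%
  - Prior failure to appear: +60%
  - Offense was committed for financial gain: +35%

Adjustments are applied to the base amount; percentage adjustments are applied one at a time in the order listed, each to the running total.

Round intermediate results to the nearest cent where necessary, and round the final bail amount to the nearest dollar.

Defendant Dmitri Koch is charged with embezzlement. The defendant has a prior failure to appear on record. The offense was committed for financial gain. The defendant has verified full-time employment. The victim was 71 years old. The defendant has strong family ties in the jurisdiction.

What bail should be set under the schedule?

Base amounts from the schedule: embezzlement $33,150.
Single charge. Combined base = $33,150.
Offense involved a victim aged 65 or older (+20%): $33,150 × 1.2 = $39,780.
Strong family ties in the jurisdiction (−5%): $39,780 × 0.95 = $37,791.
Verified full-time employment (−20%): $37,791 × 0.8 = $30,232.80.
Prior failure to appear (+60%): $30,232.80 × 1.6 = $48,372.48.
Offense was committed for financial gain (+35%): $48,372.48 × 1.35 = $65,302.85.
Rounded to the nearest dollar: $65,303.

$65,303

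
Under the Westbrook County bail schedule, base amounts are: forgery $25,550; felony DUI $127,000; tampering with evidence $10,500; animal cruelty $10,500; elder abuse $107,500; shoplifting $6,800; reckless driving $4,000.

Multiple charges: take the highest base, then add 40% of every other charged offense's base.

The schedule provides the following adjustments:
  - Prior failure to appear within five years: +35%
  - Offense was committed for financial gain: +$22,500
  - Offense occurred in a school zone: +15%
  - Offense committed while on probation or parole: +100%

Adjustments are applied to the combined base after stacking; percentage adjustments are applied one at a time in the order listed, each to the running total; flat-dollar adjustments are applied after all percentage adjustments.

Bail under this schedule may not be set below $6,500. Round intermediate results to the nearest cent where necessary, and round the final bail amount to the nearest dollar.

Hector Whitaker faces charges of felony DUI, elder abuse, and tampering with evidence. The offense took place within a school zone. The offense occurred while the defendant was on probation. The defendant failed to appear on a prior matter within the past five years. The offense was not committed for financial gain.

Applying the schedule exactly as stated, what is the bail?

Base amounts from the schedule: felony DUI $127,000; elder abuse $107,500; tampering with evidence $10,500.
Stacking rule: highest base plus 40% of each additional charge. Highest is felony DUI at $127,000. Additional: $107,500 × 40% = $43,000; $10,500 × 40% = $4,200. Combined base = $127,000 + $47,200 = $174,200.
Prior failure to appear within five years (+35%): $174,200 × 1.35 = $235,170.
Offense occurred in a school zone (+15%): $235,170 × 1.15 = $270,445.50.
Offense committed while on probation or parole (+100%): $270,445.50 × 2 = $540,891.
$540,891 is at or above the $6,500 minimum.

$540,891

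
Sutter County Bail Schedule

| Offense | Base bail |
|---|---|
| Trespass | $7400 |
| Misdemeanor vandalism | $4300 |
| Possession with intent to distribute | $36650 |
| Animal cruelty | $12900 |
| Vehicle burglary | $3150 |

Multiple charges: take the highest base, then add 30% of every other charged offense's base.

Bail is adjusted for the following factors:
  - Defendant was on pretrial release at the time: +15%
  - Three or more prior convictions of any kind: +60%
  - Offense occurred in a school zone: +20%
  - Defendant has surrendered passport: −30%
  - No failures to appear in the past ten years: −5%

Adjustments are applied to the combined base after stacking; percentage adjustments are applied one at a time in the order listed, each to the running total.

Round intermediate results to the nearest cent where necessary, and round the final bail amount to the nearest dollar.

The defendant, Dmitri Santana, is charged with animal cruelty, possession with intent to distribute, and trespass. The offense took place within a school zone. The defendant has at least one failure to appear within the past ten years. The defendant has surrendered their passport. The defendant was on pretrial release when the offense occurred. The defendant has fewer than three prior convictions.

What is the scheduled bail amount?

$41287

Base amounts from the schedule: animal cruelty $12900; possession with intent to distribute $36650; trespass $7400.
Stacking rule: highest base plus 30% of each additional charge. Highest is possession with intent to distribute at $36650. Additional: $12900 × 30% = $3870; $7400 × 30% = $2220. Combined base = $36650 + $6090 = $42740.
Defendant was on pretrial release at the time (+15%): $42740 × 1.15 = $49151.
Offense occurred in a school zone (+20%): $49151 × 1.2 = $58981.20.
Defendant has surrendered passport (−30%): $58981.20 × 0.7 = $41286.84.
Rounded to the nearest dollar: $41287.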